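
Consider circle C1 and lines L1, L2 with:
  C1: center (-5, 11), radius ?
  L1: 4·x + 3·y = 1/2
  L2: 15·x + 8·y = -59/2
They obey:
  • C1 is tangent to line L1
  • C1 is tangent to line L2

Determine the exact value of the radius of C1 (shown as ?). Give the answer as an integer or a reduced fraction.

1. [C1‖L1]  r_C1² − 25/4 = 0  ⇒  r_C1 = 5/2 (r>0 drops 1)
2. [C1‖L2]  r_C1² − 25/4 = 0  ⇒  r_C1 = 5/2 (r>0 drops 1)

5/2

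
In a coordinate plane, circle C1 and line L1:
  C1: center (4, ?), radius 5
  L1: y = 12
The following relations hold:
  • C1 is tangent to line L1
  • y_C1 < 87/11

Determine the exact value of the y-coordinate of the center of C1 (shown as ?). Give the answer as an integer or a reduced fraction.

7

1. [C1‖L1]  y_C1² − 24y_C1 + 119 = 0  ⇒  y_C1 = 7 or 17
2. given y_C1 < 87/11: keep 7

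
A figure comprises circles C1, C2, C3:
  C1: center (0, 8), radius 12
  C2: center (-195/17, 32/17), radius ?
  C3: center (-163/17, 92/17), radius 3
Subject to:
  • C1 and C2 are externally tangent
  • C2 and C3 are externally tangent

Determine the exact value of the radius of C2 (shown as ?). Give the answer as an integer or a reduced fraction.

1. [ext C1·C2]  r_C2² + 24r_C2 − 25 = 0  ⇒  r_C2 = 1 (r>0 drops 1)
2. [ext C2·C3]  r_C2² + 6r_C2 − 7 = 0  ⇒  r_C2 = 1 (r>0 drops 1)

1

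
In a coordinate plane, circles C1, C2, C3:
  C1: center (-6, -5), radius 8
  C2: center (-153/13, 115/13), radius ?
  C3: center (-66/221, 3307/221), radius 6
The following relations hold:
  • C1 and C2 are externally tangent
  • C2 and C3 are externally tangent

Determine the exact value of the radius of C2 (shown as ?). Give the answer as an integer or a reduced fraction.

1. [ext C1·C2]  r_C2² + 16r_C2 − 161 = 0  ⇒  r_C2 = 7 (r>0 drops 1)
2. [ext C2·C3]  r_C2² + 12r_C2 − 133 = 0  ⇒  r_C2 = 7 (r>0 drops 1)

7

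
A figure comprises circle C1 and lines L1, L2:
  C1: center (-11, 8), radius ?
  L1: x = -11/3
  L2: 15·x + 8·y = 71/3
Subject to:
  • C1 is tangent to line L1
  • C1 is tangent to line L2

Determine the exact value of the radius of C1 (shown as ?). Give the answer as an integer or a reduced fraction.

1. [C1‖L1]  r_C1² − 484/9 = 0  ⇒  r_C1 = 22/3 (r>0 drops 1)
2. [C1‖L2]  r_C1² − 484/9 = 0  ⇒  r_C1 = 22/3 (r>0 drops 1)

22/3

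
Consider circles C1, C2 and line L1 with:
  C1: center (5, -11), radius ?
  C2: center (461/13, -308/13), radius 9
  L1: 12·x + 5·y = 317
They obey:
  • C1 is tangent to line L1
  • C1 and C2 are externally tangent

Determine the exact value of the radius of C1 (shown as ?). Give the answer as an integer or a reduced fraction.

24

1. [C1‖L1]  r_C1² − 576 = 0  ⇒  r_C1 = 24 (r>0 drops 1)
2. [ext C1·C2]  r_C1² + 18r_C1 − 1008 = 0  ⇒  r_C1 = 24 (r>0 drops 1)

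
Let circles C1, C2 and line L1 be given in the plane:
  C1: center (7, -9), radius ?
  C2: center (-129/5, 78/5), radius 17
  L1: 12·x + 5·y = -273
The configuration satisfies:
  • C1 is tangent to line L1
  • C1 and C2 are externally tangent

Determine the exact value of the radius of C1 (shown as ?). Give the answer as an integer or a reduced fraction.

24

1. [C1‖L1]  r_C1² − 576 = 0  ⇒  r_C1 = 24 (r>0 drops 1)
2. [ext C1·C2]  r_C1² + 34r_C1 − 1392 = 0  ⇒  r_C1 = 24 (r>0 drops 1)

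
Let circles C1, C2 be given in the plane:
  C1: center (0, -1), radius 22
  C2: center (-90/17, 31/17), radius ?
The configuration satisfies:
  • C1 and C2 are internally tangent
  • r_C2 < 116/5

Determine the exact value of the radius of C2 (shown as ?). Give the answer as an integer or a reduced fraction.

16

1. [int C1,C2]  r_C2² − 44r_C2 + 448 = 0  ⇒  r_C2 = 16 or 28
2. given r_C2 < 116/5: keep 16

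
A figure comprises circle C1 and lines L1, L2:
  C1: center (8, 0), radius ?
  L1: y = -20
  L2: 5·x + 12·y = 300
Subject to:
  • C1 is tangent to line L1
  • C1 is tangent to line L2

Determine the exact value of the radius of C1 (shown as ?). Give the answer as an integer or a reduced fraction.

20

1. [C1‖L1]  r_C1² − 400 = 0  ⇒  r_C1 = 20 (r>0 drops 1)
2. [C1‖L2]  r_C1² − 400 = 0  ⇒  r_C1 = 20 (r>0 drops 1)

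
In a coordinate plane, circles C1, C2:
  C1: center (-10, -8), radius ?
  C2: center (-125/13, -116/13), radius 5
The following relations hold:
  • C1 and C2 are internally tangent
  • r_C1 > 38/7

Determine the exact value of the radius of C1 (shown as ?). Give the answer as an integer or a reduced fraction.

6

1. [int C1,C2]  r_C1² − 10r_C1 + 24 = 0  ⇒  r_C1 = 4 or 6
2. given r_C1 > 38/7: keep 6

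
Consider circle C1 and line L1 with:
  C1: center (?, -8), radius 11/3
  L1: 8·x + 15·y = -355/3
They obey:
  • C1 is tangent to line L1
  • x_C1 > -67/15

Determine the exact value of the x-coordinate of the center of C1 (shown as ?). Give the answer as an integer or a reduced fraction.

1. [C1‖L1]  x_C1² − (5/12)x_C1 − 182/3 = 0  ⇒  x_C1 = -91/12 or 8
2. given x_C1 > -67/15: keep 8

8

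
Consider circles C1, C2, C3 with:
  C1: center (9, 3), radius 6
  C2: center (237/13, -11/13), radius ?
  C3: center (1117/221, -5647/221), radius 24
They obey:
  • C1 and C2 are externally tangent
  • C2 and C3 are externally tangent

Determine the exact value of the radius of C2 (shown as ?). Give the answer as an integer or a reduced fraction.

1. [ext C1·C2]  r_C2² + 12r_C2 − 64 = 0  ⇒  r_C2 = 4 (r>0 drops 1)
2. [ext C2·C3]  r_C2² + 48r_C2 − 208 = 0  ⇒  r_C2 = 4 (r>0 drops 1)

4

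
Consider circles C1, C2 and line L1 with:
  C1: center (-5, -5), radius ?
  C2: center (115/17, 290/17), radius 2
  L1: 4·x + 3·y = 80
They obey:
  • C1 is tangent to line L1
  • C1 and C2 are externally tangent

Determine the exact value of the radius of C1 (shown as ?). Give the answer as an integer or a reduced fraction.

1. [C1‖L1]  r_C1² − 529 = 0  ⇒  r_C1 = 23 (r>0 drops 1)
2. [ext C1·C2]  r_C1² + 4r_C1 − 621 = 0  ⇒  r_C1 = 23 (r>0 drops 1)

23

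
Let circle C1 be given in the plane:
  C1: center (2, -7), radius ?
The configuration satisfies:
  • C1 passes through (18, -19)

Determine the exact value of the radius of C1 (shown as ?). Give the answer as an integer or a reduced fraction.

1. [C1∋P]  r_C1² − 400 = 0  ⇒  r_C1 = 20 (r>0 drops 1)

20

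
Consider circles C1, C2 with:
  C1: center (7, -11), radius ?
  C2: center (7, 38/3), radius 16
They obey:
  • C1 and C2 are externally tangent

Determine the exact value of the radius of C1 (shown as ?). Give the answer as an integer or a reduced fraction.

1. [ext C1·C2]  r_C1² + 32r_C1 − 2737/9 = 0  ⇒  r_C1 = 23/3 (r>0 drops 1)

23/3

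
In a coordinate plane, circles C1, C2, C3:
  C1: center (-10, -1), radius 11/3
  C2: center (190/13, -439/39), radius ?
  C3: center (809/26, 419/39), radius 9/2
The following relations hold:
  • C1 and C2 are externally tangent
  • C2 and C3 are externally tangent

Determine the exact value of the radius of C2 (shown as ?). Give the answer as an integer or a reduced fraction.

23

1. [ext C1·C2]  r_C2² + (22/3)r_C2 − 2093/3 = 0  ⇒  r_C2 = 23 (r>0 drops 1)
2. [ext C2·C3]  r_C2² + 9r_C2 − 736 = 0  ⇒  r_C2 = 23 (r>0 drops 1)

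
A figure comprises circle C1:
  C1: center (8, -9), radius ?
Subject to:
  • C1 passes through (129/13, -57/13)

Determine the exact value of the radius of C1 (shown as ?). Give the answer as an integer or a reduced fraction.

5

1. [C1∋P]  r_C1² − 25 = 0  ⇒  r_C1 = 5 (r>0 drops 1)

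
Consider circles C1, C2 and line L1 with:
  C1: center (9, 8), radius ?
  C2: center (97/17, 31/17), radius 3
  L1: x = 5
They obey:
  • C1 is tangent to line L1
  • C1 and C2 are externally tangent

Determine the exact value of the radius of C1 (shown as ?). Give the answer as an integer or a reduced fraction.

4

1. [C1‖L1]  r_C1² − 16 = 0  ⇒  r_C1 = 4 (r>0 drops 1)
2. [ext C1·C2]  r_C1² + 6r_C1 − 40 = 0  ⇒  r_C1 = 4 (r>0 drops 1)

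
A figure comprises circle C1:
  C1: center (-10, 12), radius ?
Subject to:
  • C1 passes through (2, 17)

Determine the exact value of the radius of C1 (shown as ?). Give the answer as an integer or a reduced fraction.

13

1. [C1∋P]  r_C1² − 169 = 0  ⇒  r_C1 = 13 (r>0 drops 1)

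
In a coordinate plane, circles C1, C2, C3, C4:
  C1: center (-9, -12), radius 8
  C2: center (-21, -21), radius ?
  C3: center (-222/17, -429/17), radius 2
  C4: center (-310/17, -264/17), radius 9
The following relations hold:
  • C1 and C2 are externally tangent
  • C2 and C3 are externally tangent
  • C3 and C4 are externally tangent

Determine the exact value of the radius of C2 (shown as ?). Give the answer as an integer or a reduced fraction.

7

1. [ext C1·C2]  r_C2² + 16r_C2 − 161 = 0  ⇒  r_C2 = 7 (r>0 drops 1)
2. [ext C2·C3]  r_C2² + 4r_C2 − 77 = 0  ⇒  r_C2 = 7 (r>0 drops 1)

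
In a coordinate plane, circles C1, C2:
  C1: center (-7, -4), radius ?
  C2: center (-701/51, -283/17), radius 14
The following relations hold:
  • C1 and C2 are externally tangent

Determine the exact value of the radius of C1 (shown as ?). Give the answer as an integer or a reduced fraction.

1. [ext C1·C2]  r_C1² + 28r_C1 − 85/9 = 0  ⇒  r_C1 = 1/3 (r>0 drops 1)

1/3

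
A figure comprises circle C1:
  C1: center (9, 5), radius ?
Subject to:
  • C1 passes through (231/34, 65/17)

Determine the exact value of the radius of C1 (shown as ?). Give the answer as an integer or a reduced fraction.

5/2

1. [C1∋P]  r_C1² − 25/4 = 0  ⇒  r_C1 = 5/2 (r>0 drops 1)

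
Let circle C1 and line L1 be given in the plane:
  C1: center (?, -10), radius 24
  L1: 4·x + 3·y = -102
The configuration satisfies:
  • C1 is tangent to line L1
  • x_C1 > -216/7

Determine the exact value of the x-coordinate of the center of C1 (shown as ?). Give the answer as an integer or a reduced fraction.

12

1. [C1‖L1]  x_C1² + 36x_C1 − 576 = 0  ⇒  x_C1 = -48 or 12
2. given x_C1 > -216/7: keep 12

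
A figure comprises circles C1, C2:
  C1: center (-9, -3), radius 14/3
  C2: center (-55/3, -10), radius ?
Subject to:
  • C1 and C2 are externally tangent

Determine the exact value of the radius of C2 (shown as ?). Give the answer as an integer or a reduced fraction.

1. [ext C1·C2]  r_C2² + (28/3)r_C2 − 343/3 = 0  ⇒  r_C2 = 7 (r>0 drops 1)

7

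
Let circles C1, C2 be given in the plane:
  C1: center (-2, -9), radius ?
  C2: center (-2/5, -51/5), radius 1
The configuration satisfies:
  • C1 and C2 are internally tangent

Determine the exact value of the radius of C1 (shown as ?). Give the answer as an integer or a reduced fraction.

1. [int C1,C2]  r_C1² − 2r_C1 − 3 = 0  ⇒  r_C1 = 3 (r>0 drops 1)

3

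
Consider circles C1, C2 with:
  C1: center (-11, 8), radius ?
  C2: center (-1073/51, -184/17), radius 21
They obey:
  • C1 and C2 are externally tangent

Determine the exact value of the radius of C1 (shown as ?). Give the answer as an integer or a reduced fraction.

1/3

1. [ext C1·C2]  r_C1² + 42r_C1 − 127/9 = 0  ⇒  r_C1 = 1/3 (r>0 drops 1)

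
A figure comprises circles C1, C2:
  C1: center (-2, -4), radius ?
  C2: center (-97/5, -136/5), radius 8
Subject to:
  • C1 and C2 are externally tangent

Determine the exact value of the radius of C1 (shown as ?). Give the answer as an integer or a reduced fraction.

21

1. [ext C1·C2]  r_C1² + 16r_C1 − 777 = 0  ⇒  r_C1 = 21 (r>0 drops 1)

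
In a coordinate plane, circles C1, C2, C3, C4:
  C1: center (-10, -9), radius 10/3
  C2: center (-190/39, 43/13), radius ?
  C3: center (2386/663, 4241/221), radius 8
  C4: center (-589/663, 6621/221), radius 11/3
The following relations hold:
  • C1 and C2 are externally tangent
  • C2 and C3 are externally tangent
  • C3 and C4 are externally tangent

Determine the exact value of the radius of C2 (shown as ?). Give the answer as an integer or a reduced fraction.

1. [ext C1·C2]  r_C2² + (20/3)r_C2 − 500/3 = 0  ⇒  r_C2 = 10 (r>0 drops 1)
2. [ext C2·C3]  r_C2² + 16r_C2 − 260 = 0  ⇒  r_C2 = 10 (r>0 drops 1)

10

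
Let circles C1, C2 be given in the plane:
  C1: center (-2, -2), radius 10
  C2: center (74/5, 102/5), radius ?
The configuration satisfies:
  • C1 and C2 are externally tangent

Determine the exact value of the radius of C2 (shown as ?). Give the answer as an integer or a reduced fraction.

1. [ext C1·C2]  r_C2² + 20r_C2 − 684 = 0  ⇒  r_C2 = 18 (r>0 drops 1)

18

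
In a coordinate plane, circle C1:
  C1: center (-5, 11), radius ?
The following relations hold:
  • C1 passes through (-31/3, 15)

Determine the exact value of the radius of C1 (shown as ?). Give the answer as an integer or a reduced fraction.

20/3

1. [C1∋P]  r_C1² − 400/9 = 0  ⇒  r_C1 = 20/3 (r>0 drops 1)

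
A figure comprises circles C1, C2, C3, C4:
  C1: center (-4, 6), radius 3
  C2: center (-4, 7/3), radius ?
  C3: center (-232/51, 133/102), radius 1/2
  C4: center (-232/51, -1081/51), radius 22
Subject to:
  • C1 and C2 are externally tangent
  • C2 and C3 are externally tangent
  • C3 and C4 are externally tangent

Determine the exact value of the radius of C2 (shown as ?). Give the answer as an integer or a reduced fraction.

1. [ext C1·C2]  r_C2² + 6r_C2 − 40/9 = 0  ⇒  r_C2 = 2/3 (r>0 drops 1)
2. [ext C2·C3]  r_C2² + 1r_C2 − 10/9 = 0  ⇒  r_C2 = 2/3 (r>0 drops 1)

2/3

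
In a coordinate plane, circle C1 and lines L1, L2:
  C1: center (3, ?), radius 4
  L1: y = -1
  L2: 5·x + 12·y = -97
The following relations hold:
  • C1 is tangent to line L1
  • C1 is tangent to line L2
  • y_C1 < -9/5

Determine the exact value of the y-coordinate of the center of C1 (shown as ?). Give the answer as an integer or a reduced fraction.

1. [C1‖L1]  y_C1² + 2y_C1 − 15 = 0  ⇒  y_C1 = -5 or 3
2. [C1‖L2]  y_C1² + (56/3)y_C1 + 205/3 = 0  ⇒  y_C1 = -41/3 or -5

-5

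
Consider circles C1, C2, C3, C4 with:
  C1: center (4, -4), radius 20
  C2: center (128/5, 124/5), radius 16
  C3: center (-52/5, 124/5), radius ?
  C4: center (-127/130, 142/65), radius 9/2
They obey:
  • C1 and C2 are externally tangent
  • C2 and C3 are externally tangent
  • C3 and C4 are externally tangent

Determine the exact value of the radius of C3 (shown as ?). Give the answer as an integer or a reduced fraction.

20

1. [ext C2·C3]  r_C3² + 32r_C3 − 1040 = 0  ⇒  r_C3 = 20 (r>0 drops 1)
2. [ext C3·C4]  r_C3² + 9r_C3 − 580 = 0  ⇒  r_C3 = 20 (r>0 drops 1)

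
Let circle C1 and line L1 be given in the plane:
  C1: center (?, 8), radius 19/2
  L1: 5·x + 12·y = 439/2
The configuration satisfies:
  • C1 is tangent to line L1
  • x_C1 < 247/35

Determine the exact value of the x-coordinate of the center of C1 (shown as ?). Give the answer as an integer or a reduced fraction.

1. [C1‖L1]  x_C1² − (247/5)x_C1 = 0  ⇒  x_C1 = 0 or 247/5
2. given x_C1 < 247/35: keep 0

0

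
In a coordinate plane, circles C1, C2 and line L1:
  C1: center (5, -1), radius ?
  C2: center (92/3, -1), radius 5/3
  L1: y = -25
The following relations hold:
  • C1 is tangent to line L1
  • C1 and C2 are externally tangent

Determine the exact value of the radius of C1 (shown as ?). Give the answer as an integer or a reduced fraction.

1. [C1‖L1]  r_C1² − 576 = 0  ⇒  r_C1 = 24 (r>0 drops 1)
2. [ext C1·C2]  r_C1² + (10/3)r_C1 − 656 = 0  ⇒  r_C1 = 24 (r>0 drops 1)

24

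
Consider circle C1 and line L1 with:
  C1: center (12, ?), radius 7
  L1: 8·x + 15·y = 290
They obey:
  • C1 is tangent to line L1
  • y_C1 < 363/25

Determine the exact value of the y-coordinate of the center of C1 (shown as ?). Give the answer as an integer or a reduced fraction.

1. [C1‖L1]  y_C1² − (388/15)y_C1 + 313/3 = 0  ⇒  y_C1 = 5 or 313/15
2. given y_C1 < 363/25: keep 5

5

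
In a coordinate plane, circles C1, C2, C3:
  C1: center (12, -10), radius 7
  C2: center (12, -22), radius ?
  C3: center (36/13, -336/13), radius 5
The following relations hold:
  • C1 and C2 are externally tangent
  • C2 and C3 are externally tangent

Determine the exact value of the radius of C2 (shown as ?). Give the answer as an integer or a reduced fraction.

1. [ext C1·C2]  r_C2² + 14r_C2 − 95 = 0  ⇒  r_C2 = 5 (r>0 drops 1)
2. [ext C2·C3]  r_C2² + 10r_C2 − 75 = 0  ⇒  r_C2 = 5 (r>0 drops 1)

5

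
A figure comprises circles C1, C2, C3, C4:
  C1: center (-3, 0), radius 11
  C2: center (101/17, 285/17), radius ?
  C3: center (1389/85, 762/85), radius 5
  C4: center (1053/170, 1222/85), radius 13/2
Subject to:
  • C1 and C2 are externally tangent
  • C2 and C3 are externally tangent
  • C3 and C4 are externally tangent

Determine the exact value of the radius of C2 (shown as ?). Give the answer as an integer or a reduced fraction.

1. [ext C1·C2]  r_C2² + 22r_C2 − 240 = 0  ⇒  r_C2 = 8 (r>0 drops 1)
2. [ext C2·C3]  r_C2² + 10r_C2 − 144 = 0  ⇒  r_C2 = 8 (r>0 drops 1)

8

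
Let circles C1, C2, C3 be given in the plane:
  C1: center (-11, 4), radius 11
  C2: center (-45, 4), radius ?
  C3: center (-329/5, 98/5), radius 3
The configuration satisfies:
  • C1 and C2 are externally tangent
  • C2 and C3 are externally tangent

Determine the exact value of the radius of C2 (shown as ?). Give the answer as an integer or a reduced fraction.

23

1. [ext C1·C2]  r_C2² + 22r_C2 − 1035 = 0  ⇒  r_C2 = 23 (r>0 drops 1)
2. [ext C2·C3]  r_C2² + 6r_C2 − 667 = 0  ⇒  r_C2 = 23 (r>0 drops 1)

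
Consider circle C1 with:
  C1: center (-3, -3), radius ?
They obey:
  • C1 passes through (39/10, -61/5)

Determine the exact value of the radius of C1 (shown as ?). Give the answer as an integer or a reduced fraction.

1. [C1∋P]  r_C1² − 529/4 = 0  ⇒  r_C1 = 23/2 (r>0 drops 1)

23/2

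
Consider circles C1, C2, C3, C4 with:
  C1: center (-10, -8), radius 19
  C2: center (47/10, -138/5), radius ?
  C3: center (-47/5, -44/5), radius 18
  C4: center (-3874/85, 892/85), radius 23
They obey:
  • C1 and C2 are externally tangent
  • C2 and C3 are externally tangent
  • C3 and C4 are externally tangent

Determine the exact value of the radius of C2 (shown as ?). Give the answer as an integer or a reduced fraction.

11/2

1. [ext C1·C2]  r_C2² + 38r_C2 − 957/4 = 0  ⇒  r_C2 = 11/2 (r>0 drops 1)
2. [ext C2·C3]  r_C2² + 36r_C2 − 913/4 = 0  ⇒  r_C2 = 11/2 (r>0 drops 1)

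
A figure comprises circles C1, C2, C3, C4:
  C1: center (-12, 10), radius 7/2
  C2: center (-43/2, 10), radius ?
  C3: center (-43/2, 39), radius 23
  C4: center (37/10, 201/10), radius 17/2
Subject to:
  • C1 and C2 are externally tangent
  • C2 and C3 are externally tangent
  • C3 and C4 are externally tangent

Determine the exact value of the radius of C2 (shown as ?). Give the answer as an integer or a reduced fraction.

6

1. [ext C1·C2]  r_C2² + 7r_C2 − 78 = 0  ⇒  r_C2 = 6 (r>0 drops 1)
2. [ext C2·C3]  r_C2² + 46r_C2 − 312 = 0  ⇒  r_C2 = 6 (r>0 drops 1)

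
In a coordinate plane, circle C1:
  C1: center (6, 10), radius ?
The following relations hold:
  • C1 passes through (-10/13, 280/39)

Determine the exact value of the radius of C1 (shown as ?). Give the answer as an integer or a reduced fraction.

22/3

1. [C1∋P]  r_C1² − 484/9 = 0  ⇒  r_C1 = 22/3 (r>0 drops 1)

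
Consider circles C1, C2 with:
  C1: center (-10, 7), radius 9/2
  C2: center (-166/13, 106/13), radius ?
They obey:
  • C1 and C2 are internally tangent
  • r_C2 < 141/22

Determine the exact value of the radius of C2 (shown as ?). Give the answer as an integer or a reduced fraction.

1. [int C1,C2]  r_C2² − 9r_C2 + 45/4 = 0  ⇒  r_C2 = 3/2 or 15/2
2. given r_C2 < 141/22: keep 3/2

3/2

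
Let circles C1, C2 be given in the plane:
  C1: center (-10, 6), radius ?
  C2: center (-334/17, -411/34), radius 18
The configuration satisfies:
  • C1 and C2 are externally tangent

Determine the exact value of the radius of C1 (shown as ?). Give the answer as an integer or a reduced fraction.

1. [ext C1·C2]  r_C1² + 36r_C1 − 385/4 = 0  ⇒  r_C1 = 5/2 (r>0 drops 1)

5/2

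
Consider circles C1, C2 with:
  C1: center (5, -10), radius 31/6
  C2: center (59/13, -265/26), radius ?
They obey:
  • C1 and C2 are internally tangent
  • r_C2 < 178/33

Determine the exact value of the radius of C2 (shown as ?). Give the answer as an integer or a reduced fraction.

1. [int C1,C2]  r_C2² − (31/3)r_C2 + 238/9 = 0  ⇒  r_C2 = 14/3 or 17/3
2. given r_C2 < 178/33: keep 14/3

14/3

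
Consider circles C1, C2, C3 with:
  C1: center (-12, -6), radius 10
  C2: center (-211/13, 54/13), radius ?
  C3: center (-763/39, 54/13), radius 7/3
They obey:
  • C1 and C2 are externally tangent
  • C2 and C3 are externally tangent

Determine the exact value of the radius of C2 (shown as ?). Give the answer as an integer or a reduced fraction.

1. [ext C1·C2]  r_C2² + 20r_C2 − 21 = 0  ⇒  r_C2 = 1 (r>0 drops 1)
2. [ext C2·C3]  r_C2² + (14/3)r_C2 − 17/3 = 0  ⇒  r_C2 = 1 (r>0 drops 1)

1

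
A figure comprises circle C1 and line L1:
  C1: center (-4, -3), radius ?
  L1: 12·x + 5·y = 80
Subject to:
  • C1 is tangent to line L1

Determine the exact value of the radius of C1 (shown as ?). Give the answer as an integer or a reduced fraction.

1. [C1‖L1]  r_C1² − 121 = 0  ⇒  r_C1 = 11 (r>0 drops 1)

11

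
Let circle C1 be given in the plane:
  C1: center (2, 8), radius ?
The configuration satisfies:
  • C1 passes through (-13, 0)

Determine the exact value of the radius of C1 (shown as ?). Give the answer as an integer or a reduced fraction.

17

1. [C1∋P]  r_C1² − 289 = 0  ⇒  r_C1 = 17 (r>0 drops 1)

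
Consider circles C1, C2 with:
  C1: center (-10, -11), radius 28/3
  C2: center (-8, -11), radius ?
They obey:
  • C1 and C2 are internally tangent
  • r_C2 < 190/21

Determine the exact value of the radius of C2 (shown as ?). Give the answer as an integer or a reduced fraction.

22/3

1. [int C1,C2]  r_C2² − (56/3)r_C2 + 748/9 = 0  ⇒  r_C2 = 22/3 or 34/3
2. given r_C2 < 190/21: keep 22/3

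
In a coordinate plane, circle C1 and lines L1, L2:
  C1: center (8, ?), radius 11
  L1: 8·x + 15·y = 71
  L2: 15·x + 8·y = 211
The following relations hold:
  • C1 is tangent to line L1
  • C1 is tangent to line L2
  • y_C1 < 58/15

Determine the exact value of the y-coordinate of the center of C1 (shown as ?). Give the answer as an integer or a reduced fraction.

-12

1. [C1‖L1]  y_C1² − (14/15)y_C1 − 776/5 = 0  ⇒  y_C1 = -12 or 194/15
2. [C1‖L2]  y_C1² − (91/4)y_C1 − 417 = 0  ⇒  y_C1 = -12 or 139/4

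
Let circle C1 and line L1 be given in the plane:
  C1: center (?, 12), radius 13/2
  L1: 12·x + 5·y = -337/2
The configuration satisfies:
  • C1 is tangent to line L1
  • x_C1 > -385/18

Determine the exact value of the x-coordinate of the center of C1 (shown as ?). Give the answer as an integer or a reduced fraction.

-12

1. [C1‖L1]  x_C1² + (457/12)x_C1 + 313 = 0  ⇒  x_C1 = -313/12 or -12
2. given x_C1 > -385/18: keep -12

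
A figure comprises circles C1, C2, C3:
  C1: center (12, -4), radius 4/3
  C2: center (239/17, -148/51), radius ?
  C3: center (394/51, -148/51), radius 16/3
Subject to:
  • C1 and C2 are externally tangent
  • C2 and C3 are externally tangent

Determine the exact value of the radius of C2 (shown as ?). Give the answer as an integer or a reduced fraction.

1

1. [ext C1·C2]  r_C2² + (8/3)r_C2 − 11/3 = 0  ⇒  r_C2 = 1 (r>0 drops 1)
2. [ext C2·C3]  r_C2² + (32/3)r_C2 − 35/3 = 0  ⇒  r_C2 = 1 (r>0 drops 1)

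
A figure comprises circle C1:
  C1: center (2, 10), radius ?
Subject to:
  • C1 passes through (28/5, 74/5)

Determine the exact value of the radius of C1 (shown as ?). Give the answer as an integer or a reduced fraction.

6

1. [C1∋P]  r_C1² − 36 = 0  ⇒  r_C1 = 6 (r>0 drops 1)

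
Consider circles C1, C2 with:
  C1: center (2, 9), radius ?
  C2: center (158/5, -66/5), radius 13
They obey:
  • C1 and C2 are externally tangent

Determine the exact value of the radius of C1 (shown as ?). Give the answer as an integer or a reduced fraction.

24

1. [ext C1·C2]  r_C1² + 26r_C1 − 1200 = 0  ⇒  r_C1 = 24 (r>0 drops 1)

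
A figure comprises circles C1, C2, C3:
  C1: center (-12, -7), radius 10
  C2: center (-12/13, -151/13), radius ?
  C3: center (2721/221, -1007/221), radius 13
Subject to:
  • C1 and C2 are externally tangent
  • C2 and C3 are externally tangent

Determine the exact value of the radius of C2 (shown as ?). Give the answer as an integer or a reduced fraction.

2

1. [ext C1·C2]  r_C2² + 20r_C2 − 44 = 0  ⇒  r_C2 = 2 (r>0 drops 1)
2. [ext C2·C3]  r_C2² + 26r_C2 − 56 = 0  ⇒  r_C2 = 2 (r>0 drops 1)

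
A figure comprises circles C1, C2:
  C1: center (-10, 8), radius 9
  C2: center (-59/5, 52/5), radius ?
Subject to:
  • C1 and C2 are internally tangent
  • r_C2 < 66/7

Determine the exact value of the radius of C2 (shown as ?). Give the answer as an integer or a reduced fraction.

6

1. [int C1,C2]  r_C2² − 18r_C2 + 72 = 0  ⇒  r_C2 = 6 or 12
2. given r_C2 < 66/7: keep 6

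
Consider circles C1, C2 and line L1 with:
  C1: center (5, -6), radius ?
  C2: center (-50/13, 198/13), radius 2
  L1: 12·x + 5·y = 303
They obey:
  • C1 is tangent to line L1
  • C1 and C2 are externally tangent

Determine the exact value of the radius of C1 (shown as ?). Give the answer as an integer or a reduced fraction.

1. [C1‖L1]  r_C1² − 441 = 0  ⇒  r_C1 = 21 (r>0 drops 1)
2. [ext C1·C2]  r_C1² + 4r_C1 − 525 = 0  ⇒  r_C1 = 21 (r>0 drops 1)

21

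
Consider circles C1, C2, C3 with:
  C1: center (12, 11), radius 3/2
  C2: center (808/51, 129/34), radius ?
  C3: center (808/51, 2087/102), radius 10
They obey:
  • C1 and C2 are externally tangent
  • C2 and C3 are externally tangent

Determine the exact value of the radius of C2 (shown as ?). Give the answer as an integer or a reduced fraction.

20/3

1. [ext C1·C2]  r_C2² + 3r_C2 − 580/9 = 0  ⇒  r_C2 = 20/3 (r>0 drops 1)
2. [ext C2·C3]  r_C2² + 20r_C2 − 1600/9 = 0  ⇒  r_C2 = 20/3 (r>0 drops 1)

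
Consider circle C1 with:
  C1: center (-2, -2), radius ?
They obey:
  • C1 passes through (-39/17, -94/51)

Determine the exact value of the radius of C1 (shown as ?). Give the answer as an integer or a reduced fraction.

1. [C1∋P]  r_C1² − 1/9 = 0  ⇒  r_C1 = 1/3 (r>0 drops 1)

1/3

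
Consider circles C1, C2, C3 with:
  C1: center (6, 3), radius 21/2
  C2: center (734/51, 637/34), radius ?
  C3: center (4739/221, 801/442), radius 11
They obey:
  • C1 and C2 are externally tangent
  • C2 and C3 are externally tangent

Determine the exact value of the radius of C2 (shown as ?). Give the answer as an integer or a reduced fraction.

22/3

1. [ext C1·C2]  r_C2² + 21r_C2 − 1870/9 = 0  ⇒  r_C2 = 22/3 (r>0 drops 1)
2. [ext C2·C3]  r_C2² + 22r_C2 − 1936/9 = 0  ⇒  r_C2 = 22/3 (r>0 drops 1)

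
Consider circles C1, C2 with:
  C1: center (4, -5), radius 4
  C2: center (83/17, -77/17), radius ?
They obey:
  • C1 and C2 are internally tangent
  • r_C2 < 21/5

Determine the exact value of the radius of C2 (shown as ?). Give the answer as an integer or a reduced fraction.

3

1. [int C1,C2]  r_C2² − 8r_C2 + 15 = 0  ⇒  r_C2 = 3 or 5
2. given r_C2 < 21/5: keep 3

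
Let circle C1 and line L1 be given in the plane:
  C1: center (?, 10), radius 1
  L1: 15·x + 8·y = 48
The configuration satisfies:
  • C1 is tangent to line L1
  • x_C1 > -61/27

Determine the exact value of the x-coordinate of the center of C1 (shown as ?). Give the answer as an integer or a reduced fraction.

-1

1. [C1‖L1]  x_C1² + (64/15)x_C1 + 49/15 = 0  ⇒  x_C1 = -49/15 or -1
2. given x_C1 > -61/27: keep -1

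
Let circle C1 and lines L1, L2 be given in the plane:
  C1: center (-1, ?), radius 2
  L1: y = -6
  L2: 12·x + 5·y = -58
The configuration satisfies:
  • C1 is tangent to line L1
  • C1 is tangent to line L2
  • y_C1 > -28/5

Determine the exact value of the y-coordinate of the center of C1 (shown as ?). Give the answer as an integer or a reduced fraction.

1. [C1‖L1]  y_C1² + 12y_C1 + 32 = 0  ⇒  y_C1 = -8 or -4
2. [C1‖L2]  y_C1² + (92/5)y_C1 + 288/5 = 0  ⇒  y_C1 = -72/5 or -4

-4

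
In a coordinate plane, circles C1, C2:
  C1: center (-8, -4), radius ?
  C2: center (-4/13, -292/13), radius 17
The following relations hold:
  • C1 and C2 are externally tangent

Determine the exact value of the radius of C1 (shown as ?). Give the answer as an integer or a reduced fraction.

1. [ext C1·C2]  r_C1² + 34r_C1 − 111 = 0  ⇒  r_C1 = 3 (r>0 drops 1)

3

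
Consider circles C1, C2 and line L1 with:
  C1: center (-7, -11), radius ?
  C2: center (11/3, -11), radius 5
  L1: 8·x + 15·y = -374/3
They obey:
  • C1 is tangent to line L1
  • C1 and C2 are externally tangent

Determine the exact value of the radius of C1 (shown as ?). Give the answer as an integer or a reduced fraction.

17/3

1. [C1‖L1]  r_C1² − 289/9 = 0  ⇒  r_C1 = 17/3 (r>0 drops 1)
2. [ext C1·C2]  r_C1² + 10r_C1 − 799/9 = 0  ⇒  r_C1 = 17/3 (r>0 drops 1)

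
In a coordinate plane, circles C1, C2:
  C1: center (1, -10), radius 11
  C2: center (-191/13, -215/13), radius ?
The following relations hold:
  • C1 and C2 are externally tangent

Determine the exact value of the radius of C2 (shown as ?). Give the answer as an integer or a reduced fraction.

6

1. [ext C1·C2]  r_C2² + 22r_C2 − 168 = 0  ⇒  r_C2 = 6 (r>0 drops 1)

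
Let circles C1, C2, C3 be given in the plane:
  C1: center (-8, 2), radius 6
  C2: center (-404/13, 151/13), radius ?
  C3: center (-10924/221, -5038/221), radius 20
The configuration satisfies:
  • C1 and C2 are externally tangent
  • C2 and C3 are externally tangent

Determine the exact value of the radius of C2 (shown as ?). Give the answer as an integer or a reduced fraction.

1. [ext C1·C2]  r_C2² + 12r_C2 − 589 = 0  ⇒  r_C2 = 19 (r>0 drops 1)
2. [ext C2·C3]  r_C2² + 40r_C2 − 1121 = 0  ⇒  r_C2 = 19 (r>0 drops 1)

19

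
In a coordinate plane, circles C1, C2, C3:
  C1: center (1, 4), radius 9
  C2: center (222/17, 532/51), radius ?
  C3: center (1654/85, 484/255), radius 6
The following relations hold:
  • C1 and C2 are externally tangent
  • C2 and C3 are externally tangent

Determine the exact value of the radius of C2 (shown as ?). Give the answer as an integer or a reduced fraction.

1. [ext C1·C2]  r_C2² + 18r_C2 − 952/9 = 0  ⇒  r_C2 = 14/3 (r>0 drops 1)
2. [ext C2·C3]  r_C2² + 12r_C2 − 700/9 = 0  ⇒  r_C2 = 14/3 (r>0 drops 1)

14/3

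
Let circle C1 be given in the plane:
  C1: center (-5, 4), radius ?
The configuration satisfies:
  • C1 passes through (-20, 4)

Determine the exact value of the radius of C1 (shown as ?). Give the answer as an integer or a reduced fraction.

1. [C1∋P]  r_C1² − 225 = 0  ⇒  r_C1 = 15 (r>0 drops 1)

15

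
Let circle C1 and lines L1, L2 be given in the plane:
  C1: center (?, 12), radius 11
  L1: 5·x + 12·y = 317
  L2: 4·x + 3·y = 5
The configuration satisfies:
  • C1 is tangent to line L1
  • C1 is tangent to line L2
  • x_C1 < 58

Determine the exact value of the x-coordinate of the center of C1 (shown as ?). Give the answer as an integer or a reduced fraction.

1. [C1‖L1]  x_C1² − (346/5)x_C1 + 1896/5 = 0  ⇒  x_C1 = 6 or 316/5
2. [C1‖L2]  x_C1² + (31/2)x_C1 − 129 = 0  ⇒  x_C1 = -43/2 or 6

6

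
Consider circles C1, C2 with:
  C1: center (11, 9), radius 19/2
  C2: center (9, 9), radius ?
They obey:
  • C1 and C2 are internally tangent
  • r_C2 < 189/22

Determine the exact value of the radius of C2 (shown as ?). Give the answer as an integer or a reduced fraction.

15/2

1. [int C1,C2]  r_C2² − 19r_C2 + 345/4 = 0  ⇒  r_C2 = 15/2 or 23/2
2. given r_C2 < 189/22: keep 15/2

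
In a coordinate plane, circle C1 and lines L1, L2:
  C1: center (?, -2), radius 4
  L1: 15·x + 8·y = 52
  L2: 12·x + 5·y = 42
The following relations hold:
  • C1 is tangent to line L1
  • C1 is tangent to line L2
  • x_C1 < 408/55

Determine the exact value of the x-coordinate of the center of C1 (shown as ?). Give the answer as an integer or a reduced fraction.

1. [C1‖L1]  x_C1² − (136/15)x_C1 = 0  ⇒  x_C1 = 0 or 136/15
2. [C1‖L2]  x_C1² − (26/3)x_C1 = 0  ⇒  x_C1 = 0 or 26/3

0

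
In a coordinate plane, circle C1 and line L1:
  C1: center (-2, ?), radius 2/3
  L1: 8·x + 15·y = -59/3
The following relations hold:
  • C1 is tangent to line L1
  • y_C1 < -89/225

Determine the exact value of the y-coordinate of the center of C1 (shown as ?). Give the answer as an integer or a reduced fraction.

1. [C1‖L1]  y_C1² + (22/45)y_C1 − 23/45 = 0  ⇒  y_C1 = -1 or 23/45
2. given y_C1 < -89/225: keep -1

-1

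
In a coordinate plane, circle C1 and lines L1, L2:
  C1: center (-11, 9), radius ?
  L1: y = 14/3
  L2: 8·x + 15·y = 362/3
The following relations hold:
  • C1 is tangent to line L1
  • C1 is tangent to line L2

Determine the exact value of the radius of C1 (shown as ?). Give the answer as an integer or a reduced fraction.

13/3

1. [C1‖L1]  r_C1² − 169/9 = 0  ⇒  r_C1 = 13/3 (r>0 drops 1)
2. [C1‖L2]  r_C1² − 169/9 = 0  ⇒  r_C1 = 13/3 (r>0 drops 1)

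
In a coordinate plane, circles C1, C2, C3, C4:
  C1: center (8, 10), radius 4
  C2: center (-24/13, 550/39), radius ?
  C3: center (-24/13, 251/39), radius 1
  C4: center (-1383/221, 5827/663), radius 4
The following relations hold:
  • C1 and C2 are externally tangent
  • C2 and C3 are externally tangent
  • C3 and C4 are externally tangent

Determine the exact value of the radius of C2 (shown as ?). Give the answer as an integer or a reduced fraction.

20/3

1. [ext C1·C2]  r_C2² + 8r_C2 − 880/9 = 0  ⇒  r_C2 = 20/3 (r>0 drops 1)
2. [ext C2·C3]  r_C2² + 2r_C2 − 520/9 = 0  ⇒  r_C2 = 20/3 (r>0 drops 1)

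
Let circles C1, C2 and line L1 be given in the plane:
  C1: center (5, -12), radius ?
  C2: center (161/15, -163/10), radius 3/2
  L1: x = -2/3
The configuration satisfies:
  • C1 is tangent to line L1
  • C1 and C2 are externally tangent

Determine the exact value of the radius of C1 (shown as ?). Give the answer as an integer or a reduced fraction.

17/3

1. [C1‖L1]  r_C1² − 289/9 = 0  ⇒  r_C1 = 17/3 (r>0 drops 1)
2. [ext C1·C2]  r_C1² + 3r_C1 − 442/9 = 0  ⇒  r_C1 = 17/3 (r>0 drops 1)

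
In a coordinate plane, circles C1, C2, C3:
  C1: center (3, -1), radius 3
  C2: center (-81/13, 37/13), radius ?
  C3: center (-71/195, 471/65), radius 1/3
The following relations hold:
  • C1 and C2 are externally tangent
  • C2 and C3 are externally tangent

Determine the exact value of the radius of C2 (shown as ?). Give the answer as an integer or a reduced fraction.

7

1. [ext C1·C2]  r_C2² + 6r_C2 − 91 = 0  ⇒  r_C2 = 7 (r>0 drops 1)
2. [ext C2·C3]  r_C2² + (2/3)r_C2 − 161/3 = 0  ⇒  r_C2 = 7 (r>0 drops 1)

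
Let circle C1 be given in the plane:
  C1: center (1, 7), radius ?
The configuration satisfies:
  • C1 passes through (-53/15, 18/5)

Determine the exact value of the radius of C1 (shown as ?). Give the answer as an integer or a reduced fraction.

1. [C1∋P]  r_C1² − 289/9 = 0  ⇒  r_C1 = 17/3 (r>0 drops 1)

17/3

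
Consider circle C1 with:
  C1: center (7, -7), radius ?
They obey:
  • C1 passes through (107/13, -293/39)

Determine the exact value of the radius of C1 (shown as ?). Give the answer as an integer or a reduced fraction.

4/3

1. [C1∋P]  r_C1² − 16/9 = 0  ⇒  r_C1 = 4/3 (r>0 drops 1)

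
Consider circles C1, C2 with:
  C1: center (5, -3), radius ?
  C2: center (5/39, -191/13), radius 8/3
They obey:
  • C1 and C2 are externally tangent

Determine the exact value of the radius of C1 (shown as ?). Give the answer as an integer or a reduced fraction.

1. [ext C1·C2]  r_C1² + (16/3)r_C1 − 460/3 = 0  ⇒  r_C1 = 10 (r>0 drops 1)

10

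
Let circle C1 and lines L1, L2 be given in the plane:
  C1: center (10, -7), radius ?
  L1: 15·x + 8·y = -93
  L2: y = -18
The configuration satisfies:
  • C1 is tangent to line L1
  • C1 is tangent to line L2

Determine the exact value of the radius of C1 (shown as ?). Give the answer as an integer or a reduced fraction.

1. [C1‖L1]  r_C1² − 121 = 0  ⇒  r_C1 = 11 (r>0 drops 1)
2. [C1‖L2]  r_C1² − 121 = 0  ⇒  r_C1 = 11 (r>0 drops 1)

11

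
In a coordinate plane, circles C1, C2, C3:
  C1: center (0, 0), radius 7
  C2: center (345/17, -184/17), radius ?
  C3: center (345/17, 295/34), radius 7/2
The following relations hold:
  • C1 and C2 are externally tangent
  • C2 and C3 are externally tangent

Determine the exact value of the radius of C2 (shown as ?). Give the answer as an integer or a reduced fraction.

16

1. [ext C1·C2]  r_C2² + 14r_C2 − 480 = 0  ⇒  r_C2 = 16 (r>0 drops 1)
2. [ext C2·C3]  r_C2² + 7r_C2 − 368 = 0  ⇒  r_C2 = 16 (r>0 drops 1)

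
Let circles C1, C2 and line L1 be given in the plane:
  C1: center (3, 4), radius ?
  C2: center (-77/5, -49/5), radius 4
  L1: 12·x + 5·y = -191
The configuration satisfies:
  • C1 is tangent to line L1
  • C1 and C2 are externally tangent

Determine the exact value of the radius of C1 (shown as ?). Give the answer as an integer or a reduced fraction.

1. [C1‖L1]  r_C1² − 361 = 0  ⇒  r_C1 = 19 (r>0 drops 1)
2. [ext C1·C2]  r_C1² + 8r_C1 − 513 = 0  ⇒  r_C1 = 19 (r>0 drops 1)

19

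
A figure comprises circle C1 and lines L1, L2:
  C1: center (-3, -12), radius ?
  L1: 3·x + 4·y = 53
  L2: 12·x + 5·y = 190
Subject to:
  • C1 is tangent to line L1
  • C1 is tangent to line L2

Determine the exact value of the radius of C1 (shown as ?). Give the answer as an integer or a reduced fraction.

1. [C1‖L1]  r_C1² − 484 = 0  ⇒  r_C1 = 22 (r>0 drops 1)
2. [C1‖L2]  r_C1² − 484 = 0  ⇒  r_C1 = 22 (r>0 drops 1)

22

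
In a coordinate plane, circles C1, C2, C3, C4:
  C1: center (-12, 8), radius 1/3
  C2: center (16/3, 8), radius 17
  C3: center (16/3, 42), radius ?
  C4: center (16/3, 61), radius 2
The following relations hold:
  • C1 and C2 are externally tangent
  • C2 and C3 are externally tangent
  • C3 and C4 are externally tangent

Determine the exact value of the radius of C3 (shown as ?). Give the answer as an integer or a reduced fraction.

1. [ext C2·C3]  r_C3² + 34r_C3 − 867 = 0  ⇒  r_C3 = 17 (r>0 drops 1)
2. [ext C3·C4]  r_C3² + 4r_C3 − 357 = 0  ⇒  r_C3 = 17 (r>0 drops 1)

17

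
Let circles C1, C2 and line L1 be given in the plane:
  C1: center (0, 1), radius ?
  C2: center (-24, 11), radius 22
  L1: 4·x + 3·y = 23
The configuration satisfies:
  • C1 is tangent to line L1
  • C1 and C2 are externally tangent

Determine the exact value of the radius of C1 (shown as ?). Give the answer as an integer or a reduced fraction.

1. [C1‖L1]  r_C1² − 16 = 0  ⇒  r_C1 = 4 (r>0 drops 1)
2. [ext C1·C2]  r_C1² + 44r_C1 − 192 = 0  ⇒  r_C1 = 4 (r>0 drops 1)

4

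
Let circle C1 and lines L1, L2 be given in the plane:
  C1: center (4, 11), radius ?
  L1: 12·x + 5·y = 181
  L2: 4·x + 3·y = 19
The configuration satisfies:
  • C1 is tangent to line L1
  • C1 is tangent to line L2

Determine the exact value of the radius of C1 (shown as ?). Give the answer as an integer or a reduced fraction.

6

1. [C1‖L1]  r_C1² − 36 = 0  ⇒  r_C1 = 6 (r>0 drops 1)
2. [C1‖L2]  r_C1² − 36 = 0  ⇒  r_C1 = 6 (r>0 drops 1)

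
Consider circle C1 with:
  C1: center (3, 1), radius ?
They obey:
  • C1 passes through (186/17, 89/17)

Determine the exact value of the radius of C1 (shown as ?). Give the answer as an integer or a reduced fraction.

1. [C1∋P]  r_C1² − 81 = 0  ⇒  r_C1 = 9 (r>0 drops 1)

9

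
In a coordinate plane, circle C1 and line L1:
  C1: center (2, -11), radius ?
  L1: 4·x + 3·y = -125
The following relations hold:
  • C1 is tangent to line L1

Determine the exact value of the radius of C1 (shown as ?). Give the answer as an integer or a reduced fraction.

1. [C1‖L1]  r_C1² − 400 = 0  ⇒  r_C1 = 20 (r>0 drops 1)

20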